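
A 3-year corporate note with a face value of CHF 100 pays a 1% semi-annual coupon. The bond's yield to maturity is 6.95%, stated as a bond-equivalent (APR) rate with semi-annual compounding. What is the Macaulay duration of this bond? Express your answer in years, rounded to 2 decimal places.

Periodic yield y = 0.03475. Discount each cash flow and weight by its period:
  t   CF        PV=CF/(1+0.03475)^t    t·PV
  1         0.50         0.4832         0.4832
  2         0.50         0.4670         0.9340
  3         0.50         0.4513         1.3539
  4         0.50         0.4361         1.7446
  5         0.50         0.4215         2.1075
  6       100.50        81.8754       491.2524
  Σ                     84.1345       497.8755
Price P = Σ PV = 84.1345.
Macaulay duration = Σ(t·PV) / P = 497.8755 / 84.1345 = 5.91761 half-year periods.
In years: 5.91761 / 2 = 2.95881 years.

2.96 years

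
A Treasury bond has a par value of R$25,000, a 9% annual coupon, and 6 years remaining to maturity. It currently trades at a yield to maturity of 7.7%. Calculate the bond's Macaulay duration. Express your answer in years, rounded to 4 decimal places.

Periodic yield y = 0.077. Discount each cash flow and weight by its year:
  t   CF        PV=CF/(1+0.077)^t    t·PV
  1     2,250.00     2,089.1365     2,089.1365
  2     2,250.00     1,939.7739     3,879.5478
  3     2,250.00     1,801.0900     5,403.2699
  4     2,250.00     1,672.3212     6,689.2849
  5     2,250.00     1,552.7588     7,763.7940
  6    27,250.00    17,461.1276   104,766.7658
  Σ                 26,516.2080   130,591.7990
Price P = Σ PV = 26,516.2080.
Macaulay duration = Σ(t·PV) / P = 130,591.7990 / 26,516.2080 = 4.92498 years.

4.9250 years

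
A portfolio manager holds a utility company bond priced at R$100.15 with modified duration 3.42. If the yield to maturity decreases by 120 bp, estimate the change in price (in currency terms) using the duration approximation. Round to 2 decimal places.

Duration approximation: ΔP/P ≈ -D_mod · Δy = -3.42 × (-0.012) = +0.041040.
ΔP ≈ 100.15 × (+0.041040) = +4.110156.

+R$4.11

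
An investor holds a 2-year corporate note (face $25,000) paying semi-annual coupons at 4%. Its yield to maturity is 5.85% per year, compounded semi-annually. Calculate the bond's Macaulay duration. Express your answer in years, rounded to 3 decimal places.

1.941 years

Periodic yield y = 0.02925. Discount each cash flow and weight by its period:
  t   CF        PV=CF/(1+0.02925)^t    t·PV
  1       500.00       485.7906       485.7906
  2       500.00       471.9851       943.9701
  3       500.00       458.5718     1,375.7155
  4    25,500.00    22,722.5296    90,890.1184
  Σ                 24,138.8771    93,695.5946
Price P = Σ PV = 24,138.8771.
Macaulay duration = Σ(t·PV) / P = 93,695.5946 / 24,138.8771 = 3.88152 half-year periods.
In years: 3.88152 / 2 = 1.94076 years.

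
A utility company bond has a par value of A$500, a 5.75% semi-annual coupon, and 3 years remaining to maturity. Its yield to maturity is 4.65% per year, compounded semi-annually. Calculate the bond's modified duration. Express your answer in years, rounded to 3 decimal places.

2.738 years

Periodic yield y = 0.02325. First find Macaulay duration:
  t   CF        PV=CF/(1+0.02325)^t    t·PV
  1       14.375        14.0484        14.0484
  2       14.375        13.7292        27.4583
  3       14.375        13.4172        40.2517
  4       14.375        13.1124        52.4494
  5       14.375        12.8144        64.0721
  6      514.375       448.1148     2,688.6891
  Σ                    515.2364     2,886.9690
P = 515.2364; Macaulay duration = 2,886.9690 / 515.2364 = 5.60319 half-year periods = 2.80160 years.
Modified duration = D_Mac / (1 + y) = 2.80160 / 1.02325 = 2.73794 years.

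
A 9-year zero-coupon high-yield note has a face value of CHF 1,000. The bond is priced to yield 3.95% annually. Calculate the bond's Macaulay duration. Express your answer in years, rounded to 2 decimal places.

A zero-coupon bond has a single cash flow at maturity, so its Macaulay duration equals its maturity: 9 years.

9.00 years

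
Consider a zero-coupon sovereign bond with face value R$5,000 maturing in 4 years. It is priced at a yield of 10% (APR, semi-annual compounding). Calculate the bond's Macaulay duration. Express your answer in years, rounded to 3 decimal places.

4.000 years

A zero-coupon bond has a single cash flow at maturity, so its Macaulay duration equals its maturity: 4 years.
(Equivalently: 8 semi-annual periods ÷ 2 = 4 years.)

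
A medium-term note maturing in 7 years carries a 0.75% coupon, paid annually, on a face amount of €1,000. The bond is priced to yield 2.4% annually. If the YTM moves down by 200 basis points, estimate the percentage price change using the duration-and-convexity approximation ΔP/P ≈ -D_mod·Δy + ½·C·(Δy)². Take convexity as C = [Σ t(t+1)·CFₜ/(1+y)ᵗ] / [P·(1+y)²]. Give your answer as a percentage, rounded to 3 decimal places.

+14.384%

With y = 0.024:
  t   CF        PV=CF/(1+0.024)^t    t·PV        t(t+1)·PV
  1         7.50         7.3242         7.3242          14.6484
  2         7.50         7.1526        14.3051          42.9153
  3         7.50         6.9849        20.9548          83.8190
  4         7.50         6.8212        27.2848         136.4242
  5         7.50         6.6613        33.3067         199.8401
  6         7.50         6.5052        39.0313         273.2189
  7     1,007.50       853.3857     5,973.6999      47,789.5989
  Σ                    894.8352     6,115.9068      48,540.4650
P = 894.8352; D_Mac = 6.83467 yrs; D_mod = 6.67449 yrs; C = 51.73220.
Duration effect: -6.67449 × (-0.02) = +0.133490
Convexity effect: 0.5 × 51.73220 × (-0.02)² = +0.0103464
ΔP/P ≈ +0.133490 + 0.0103464 = +0.143836 = +14.3836%.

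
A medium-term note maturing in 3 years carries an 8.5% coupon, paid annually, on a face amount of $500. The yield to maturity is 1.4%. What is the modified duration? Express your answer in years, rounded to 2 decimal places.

Periodic yield y = 0.014. First find Macaulay duration:
  t   CF        PV=CF/(1+0.014)^t    t·PV
  1        42.50        41.9132        41.9132
  2        42.50        41.3345        82.6691
  3       542.50       520.3384     1,561.0152
  Σ                    603.5861     1,685.5975
P = 603.5861; Macaulay duration = 1,685.5975 / 603.5861 = 2.79264 years.
Modified duration = D_Mac / (1 + y) = 2.79264 / 1.014 = 2.75408 years.

2.75 years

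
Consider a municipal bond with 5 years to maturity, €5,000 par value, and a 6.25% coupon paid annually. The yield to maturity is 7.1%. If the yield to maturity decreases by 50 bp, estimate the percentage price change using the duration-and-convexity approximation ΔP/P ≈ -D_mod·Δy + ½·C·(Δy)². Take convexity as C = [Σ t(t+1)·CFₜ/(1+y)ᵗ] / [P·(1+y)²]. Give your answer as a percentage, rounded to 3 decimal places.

+2.098%

With y = 0.071:
  t   CF        PV=CF/(1+0.071)^t    t·PV        t(t+1)·PV
  1       312.50       291.7834       291.7834         583.5668
  2       312.50       272.4401       544.8803       1,634.6408
  3       312.50       254.3792       763.1376       3,052.5505
  4       312.50       237.5156       950.0624       4,750.3120
  5     5,312.50     3,770.0889    18,850.4444     113,102.6664
  Σ                  4,826.2072    21,400.3081     123,123.7364
P = 4,826.2072; D_Mac = 4.43419 yrs; D_mod = 4.14023 yrs; C = 22.24113.
Duration effect: -4.14023 × (-0.005) = +0.020701
Convexity effect: 0.5 × 22.24113 × (-0.005)² = +0.0002780
ΔP/P ≈ +0.020701 + 0.0002780 = +0.020979 = +2.0979%.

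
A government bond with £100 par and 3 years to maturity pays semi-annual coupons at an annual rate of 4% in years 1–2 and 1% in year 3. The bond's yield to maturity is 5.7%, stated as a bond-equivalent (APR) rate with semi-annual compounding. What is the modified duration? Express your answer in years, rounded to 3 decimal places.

2.776 years

Periodic yield y = 0.0285. First find Macaulay duration:
  t   CF        PV=CF/(1+0.0285)^t    t·PV
  1         2.00         1.9446         1.9446
  2         2.00         1.8907         3.7814
  3         2.00         1.8383         5.5149
  4         2.00         1.7874         7.1495
  5         0.50         0.4345         2.1723
  6       100.50        84.9064       509.4382
  Σ                     92.8018       530.0009
P = 92.8018; Macaulay duration = 530.0009 / 92.8018 = 5.71111 half-year periods = 2.85555 years.
Modified duration = D_Mac / (1 + y) = 2.85555 / 1.0285 = 2.77643 years.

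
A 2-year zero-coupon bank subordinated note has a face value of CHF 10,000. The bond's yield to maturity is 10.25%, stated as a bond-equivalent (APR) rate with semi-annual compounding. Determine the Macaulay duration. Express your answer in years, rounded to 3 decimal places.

2.000 years

A zero-coupon bond has a single cash flow at maturity, so its Macaulay duration equals its maturity: 2 years.
(Equivalently: 4 semi-annual periods ÷ 2 = 2 years.)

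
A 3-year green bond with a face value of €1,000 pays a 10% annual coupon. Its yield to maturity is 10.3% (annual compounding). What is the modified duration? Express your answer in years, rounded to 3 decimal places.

2.479 years

Periodic yield y = 0.103. First find Macaulay duration:
  t   CF        PV=CF/(1+0.103)^t    t·PV
  1       100.00        90.6618        90.6618
  2       100.00        82.1957       164.3914
  3     1,100.00       819.7212     2,459.1635
  Σ                    992.5787     2,714.2167
P = 992.5787; Macaulay duration = 2,714.2167 / 992.5787 = 2.73451 years.
Modified duration = D_Mac / (1 + y) = 2.73451 / 1.103 = 2.47916 years.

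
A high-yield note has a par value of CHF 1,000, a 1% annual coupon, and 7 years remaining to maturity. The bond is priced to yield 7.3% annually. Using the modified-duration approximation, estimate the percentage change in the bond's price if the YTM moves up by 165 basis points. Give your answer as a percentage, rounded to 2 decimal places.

Periodic yield y = 0.073. Modified duration first:
  t   CF        PV=CF/(1+0.073)^t    t·PV
  1        10.00         9.3197         9.3197
  2        10.00         8.6856        17.3712
  3        10.00         8.0947        24.2841
  4        10.00         7.5440        30.1760
  5        10.00         7.0307        35.1537
  6        10.00         6.5524        39.3145
  7     1,010.00       616.7701     4,317.3908
  Σ                    663.9972     4,473.0100
P = 663.9972; D_Mac = 6.73649 yrs; D_mod = 6.73649/(1+0.073) = 6.27818 yrs.
ΔP/P ≈ -D_mod · Δy = -6.27818 × (+0.0165) = -0.103590 = -10.3590%.

-10.36%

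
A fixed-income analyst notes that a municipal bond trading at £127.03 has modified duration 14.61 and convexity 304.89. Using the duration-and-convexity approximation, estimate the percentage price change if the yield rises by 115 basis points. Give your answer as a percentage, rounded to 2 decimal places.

Duration effect: -D_mod·Δy = -14.61 × (+0.0115) = -0.168015
Convexity effect: ½·C·(Δy)² = 0.5 × 304.89 × (0.0115)² = +0.02016085125
ΔP/P ≈ -0.168015 + 0.02016085125 = -0.14785414875
= -14.785414875%.

-14.79%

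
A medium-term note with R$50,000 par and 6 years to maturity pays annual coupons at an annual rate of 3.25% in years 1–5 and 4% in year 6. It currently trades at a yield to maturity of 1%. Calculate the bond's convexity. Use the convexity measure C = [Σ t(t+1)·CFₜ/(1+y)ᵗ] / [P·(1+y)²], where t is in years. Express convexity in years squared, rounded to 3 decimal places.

37.347

With y = 0.01:
  t   CF        PV=CF/(1+0.01)^t    t·PV        t(t+1)·PV
  1     1,625.00     1,608.9109     1,608.9109       3,217.8218
  2     1,625.00     1,592.9811     3,185.9622       9,557.8865
  3     1,625.00     1,577.2090     4,731.6270      18,926.5079
  4     1,625.00     1,561.5931     6,246.3722      31,231.8612
  5     1,625.00     1,546.1317     7,730.6587      46,383.9523
  6    52,000.00    48,986.3522   293,918.1134   2,057,426.7938
  Σ                 56,873.1780   317,421.6444   2,166,744.8234
P = 56,873.1780.
Convexity = Σ t(t+1)·PV / [P·(1+y)²] = 2,166,744.8234 / (56,873.1780 × 1.020100) = 37.34715.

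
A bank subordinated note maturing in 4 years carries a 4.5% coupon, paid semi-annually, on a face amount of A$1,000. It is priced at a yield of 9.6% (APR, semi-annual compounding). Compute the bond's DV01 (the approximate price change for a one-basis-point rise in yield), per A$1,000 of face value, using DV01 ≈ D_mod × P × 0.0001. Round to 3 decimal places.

A$0.292

Periodic yield y = 0.048.
  t   CF        PV=CF/(1+0.048)^t    t·PV
  1        22.50        21.4695        21.4695
  2        22.50        20.4861        40.9723
  3        22.50        19.5478        58.6435
  4        22.50        18.6525        74.6101
  5        22.50        17.7982        88.9910
  6        22.50        16.9830       101.8981
  7        22.50        16.2052       113.4362
  8     1,022.50       702.7050     5,621.6402
  Σ                    833.8474     6,121.6607
P = 833.8474; D_Mac = 7.34146 half-year periods = 3.67073 yrs; D_mod = 3.50261 yrs.
DV01 ≈ 3.50261 × 833.8474 × 0.0001 = 0.292064.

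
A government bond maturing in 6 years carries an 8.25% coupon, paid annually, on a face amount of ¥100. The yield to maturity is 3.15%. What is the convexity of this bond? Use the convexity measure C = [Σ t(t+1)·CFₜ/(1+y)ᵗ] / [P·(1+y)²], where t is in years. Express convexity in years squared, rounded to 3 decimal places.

31.588

With y = 0.0315:
  t   CF        PV=CF/(1+0.0315)^t    t·PV        t(t+1)·PV
  1         8.25         7.9981         7.9981          15.9961
  2         8.25         7.7538        15.5076          46.5229
  3         8.25         7.5170        22.5511          90.2044
  4         8.25         7.2875        29.1499         145.7495
  5         8.25         7.0649        35.3246         211.9479
  6       108.25        89.8695       539.2172       3,774.5206
  Σ                    127.4908       649.7486       4,284.9413
P = 127.4908.
Convexity = Σ t(t+1)·PV / [P·(1+y)²] = 4,284.9413 / (127.4908 × 1.063992) = 31.58838.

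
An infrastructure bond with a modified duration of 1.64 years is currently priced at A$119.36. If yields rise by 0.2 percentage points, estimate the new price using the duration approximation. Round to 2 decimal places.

Duration approximation: ΔP/P ≈ -D_mod · Δy = -1.64 × (+0.002) = -0.003280.
New price ≈ 119.36 × (1 - 0.003280) = 118.9684992.

A$118.97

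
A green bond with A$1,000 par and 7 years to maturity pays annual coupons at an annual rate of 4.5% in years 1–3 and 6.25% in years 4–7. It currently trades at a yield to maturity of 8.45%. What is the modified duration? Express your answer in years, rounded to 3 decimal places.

Periodic yield y = 0.0845. First find Macaulay duration:
  t   CF        PV=CF/(1+0.0845)^t    t·PV
  1        45.00        41.4938        41.4938
  2        45.00        38.2607        76.5215
  3        45.00        35.2796       105.8388
  4        62.50        45.1816       180.7265
  5        62.50        41.6612       208.3062
  6        62.50        38.4152       230.4910
  7     1,062.50       602.1741     4,215.2184
  Σ                    842.4662     5,058.5962
P = 842.4662; Macaulay duration = 5,058.5962 / 842.4662 = 6.00451 years.
Modified duration = D_Mac / (1 + y) = 6.00451 / 1.0845 = 5.53666 years.

5.537 years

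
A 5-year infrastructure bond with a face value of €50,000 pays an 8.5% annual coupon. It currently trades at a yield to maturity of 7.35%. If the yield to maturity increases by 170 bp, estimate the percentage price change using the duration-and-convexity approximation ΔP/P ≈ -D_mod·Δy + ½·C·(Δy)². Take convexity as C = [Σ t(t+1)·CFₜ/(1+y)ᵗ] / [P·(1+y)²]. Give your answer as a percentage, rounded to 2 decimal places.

-6.49%

With y = 0.0735:
  t   CF        PV=CF/(1+0.0735)^t    t·PV        t(t+1)·PV
  1     4,250.00     3,959.0126     3,959.0126       7,918.0252
  2     4,250.00     3,687.9484     7,375.8967      22,127.6902
  3     4,250.00     3,435.4433    10,306.3299      41,225.3195
  4     4,250.00     3,200.2266    12,800.9065      64,004.5326
  5    54,250.00    38,053.0524   190,265.2618   1,141,591.5707
  Σ                 52,335.6832   224,707.4075   1,276,867.1382
P = 52,335.6832; D_Mac = 4.29358 yrs; D_mod = 3.99961 yrs; C = 21.17111.
Duration effect: -3.99961 × (+0.017) = -0.067993
Convexity effect: 0.5 × 21.17111 × (0.017)² = +0.0030592
ΔP/P ≈ -0.067993 + 0.0030592 = -0.064934 = -6.4934%.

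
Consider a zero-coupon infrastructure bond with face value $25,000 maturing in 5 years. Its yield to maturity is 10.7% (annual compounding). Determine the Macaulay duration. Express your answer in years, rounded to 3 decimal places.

5.000 years

A zero-coupon bond has a single cash flow at maturity, so its Macaulay duration equals its maturity: 5 years.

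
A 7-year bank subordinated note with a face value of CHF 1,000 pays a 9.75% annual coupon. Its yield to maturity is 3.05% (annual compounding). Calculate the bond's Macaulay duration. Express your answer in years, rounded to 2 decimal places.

Periodic yield y = 0.0305. Discount each cash flow and weight by its year:
  t   CF        PV=CF/(1+0.0305)^t    t·PV
  1        97.50        94.6143        94.6143
  2        97.50        91.8139       183.6279
  3        97.50        89.0965       267.2895
  4        97.50        86.4595       345.8379
  5        97.50        83.9005       419.5026
  6        97.50        81.4173       488.5037
  7     1,097.50       889.3415     6,225.3905
  Σ                  1,416.6435     8,024.7663
Price P = Σ PV = 1,416.6435.
Macaulay duration = Σ(t·PV) / P = 8,024.7663 / 1,416.6435 = 5.66463 years.

5.66 years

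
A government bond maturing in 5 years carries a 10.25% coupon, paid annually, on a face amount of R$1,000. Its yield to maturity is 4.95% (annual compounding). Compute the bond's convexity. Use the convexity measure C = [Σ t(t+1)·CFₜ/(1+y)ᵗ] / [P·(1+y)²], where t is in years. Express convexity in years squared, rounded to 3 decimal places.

21.767

With y = 0.0495:
  t   CF        PV=CF/(1+0.0495)^t    t·PV        t(t+1)·PV
  1       102.50        97.6656        97.6656         195.3311
  2       102.50        93.0591       186.1183         558.3548
  3       102.50        88.6700       266.0099       1,064.0396
  4       102.50        84.4878       337.9513       1,689.7564
  5     1,102.50       865.8973     4,329.4865      25,976.9189
  Σ                  1,229.7798     5,217.2315      29,484.4007
P = 1,229.7798.
Convexity = Σ t(t+1)·PV / [P·(1+y)²] = 29,484.4007 / (1,229.7798 × 1.101450) = 21.76708.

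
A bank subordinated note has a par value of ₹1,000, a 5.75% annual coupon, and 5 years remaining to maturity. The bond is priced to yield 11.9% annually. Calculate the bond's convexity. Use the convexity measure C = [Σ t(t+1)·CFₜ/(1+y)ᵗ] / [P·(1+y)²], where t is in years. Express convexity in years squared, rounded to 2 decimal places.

20.21

With y = 0.119:
  t   CF        PV=CF/(1+0.119)^t    t·PV        t(t+1)·PV
  1        57.50        51.3852        51.3852         102.7703
  2        57.50        45.9206        91.8412         275.5237
  3        57.50        41.0372       123.1116         492.4462
  4        57.50        36.6731       146.6924         733.4618
  5     1,057.50       602.7399     3,013.6995      18,082.1971
  Σ                    777.7560     3,426.7298      19,686.3991
P = 777.7560.
Convexity = Σ t(t+1)·PV / [P·(1+y)²] = 19,686.3991 / (777.7560 × 1.252161) = 20.21449.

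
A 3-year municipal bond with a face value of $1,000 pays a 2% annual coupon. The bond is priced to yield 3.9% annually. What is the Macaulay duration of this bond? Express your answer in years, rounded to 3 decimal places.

2.940 years

Periodic yield y = 0.039. Discount each cash flow and weight by its year:
  t   CF        PV=CF/(1+0.039)^t    t·PV
  1        20.00        19.2493        19.2493
  2        20.00        18.5267        37.0535
  3     1,020.00       909.3970     2,728.1911
  Σ                    947.1730     2,784.4938
Price P = Σ PV = 947.1730.
Macaulay duration = Σ(t·PV) / P = 2,784.4938 / 947.1730 = 2.93979 years.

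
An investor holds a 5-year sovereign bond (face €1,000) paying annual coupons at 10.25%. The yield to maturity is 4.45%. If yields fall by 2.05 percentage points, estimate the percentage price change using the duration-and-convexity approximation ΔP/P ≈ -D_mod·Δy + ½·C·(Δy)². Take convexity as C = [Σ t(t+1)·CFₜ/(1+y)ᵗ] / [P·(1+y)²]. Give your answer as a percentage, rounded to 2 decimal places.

+8.81%

With y = 0.0445:
  t   CF        PV=CF/(1+0.0445)^t    t·PV        t(t+1)·PV
  1       102.50        98.1331        98.1331         196.2662
  2       102.50        93.9522       187.9044         563.7132
  3       102.50        89.9495       269.8484       1,079.3935
  4       102.50        86.1172       344.4689       1,722.3447
  5     1,102.50       886.8218     4,434.1092      26,604.6550
  Σ                  1,254.9738     5,334.4640      30,166.3726
P = 1,254.9738; D_Mac = 4.25066 yrs; D_mod = 4.06956 yrs; C = 22.03289.
Duration effect: -4.06956 × (-0.0205) = +0.083426
Convexity effect: 0.5 × 22.03289 × (-0.0205)² = +0.0046297
ΔP/P ≈ +0.083426 + 0.0046297 = +0.088056 = +8.8056%.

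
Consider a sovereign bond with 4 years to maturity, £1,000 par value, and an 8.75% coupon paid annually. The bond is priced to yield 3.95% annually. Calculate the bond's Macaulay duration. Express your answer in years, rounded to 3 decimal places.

3.581 years

Periodic yield y = 0.0395. Discount each cash flow and weight by its year:
  t   CF        PV=CF/(1+0.0395)^t    t·PV
  1        87.50        84.1751        84.1751
  2        87.50        80.9765       161.9530
  3        87.50        77.8995       233.6984
  4     1,087.50       931.3894     3,725.5576
  Σ                  1,174.4405     4,205.3842
Price P = Σ PV = 1,174.4405.
Macaulay duration = Σ(t·PV) / P = 4,205.3842 / 1,174.4405 = 3.58076 years.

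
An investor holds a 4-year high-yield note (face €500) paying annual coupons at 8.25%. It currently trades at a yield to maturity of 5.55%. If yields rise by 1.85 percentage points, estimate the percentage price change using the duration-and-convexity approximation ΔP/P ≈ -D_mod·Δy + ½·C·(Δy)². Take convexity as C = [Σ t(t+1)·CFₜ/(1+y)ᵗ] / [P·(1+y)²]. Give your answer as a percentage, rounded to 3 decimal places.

With y = 0.0555:
  t   CF        PV=CF/(1+0.0555)^t    t·PV        t(t+1)·PV
  1        41.25        39.0810        39.0810          78.1620
  2        41.25        37.0261        74.0521         222.1563
  3        41.25        35.0792       105.2375         420.9500
  4       541.25       436.0788     1,744.3151       8,721.5757
  Σ                    547.2650     1,962.6858       9,442.8440
P = 547.2650; D_Mac = 3.58635 yrs; D_mod = 3.39778 yrs; C = 15.48776.
Duration effect: -3.39778 × (+0.0185) = -0.062859
Convexity effect: 0.5 × 15.48776 × (0.0185)² = +0.0026503
ΔP/P ≈ -0.062859 + 0.0026503 = -0.060209 = -6.0209%.

-6.021%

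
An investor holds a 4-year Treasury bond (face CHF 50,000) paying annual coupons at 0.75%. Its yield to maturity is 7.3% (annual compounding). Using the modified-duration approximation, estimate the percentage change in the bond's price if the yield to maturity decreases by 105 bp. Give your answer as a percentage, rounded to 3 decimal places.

Periodic yield y = 0.073. Modified duration first:
  t   CF        PV=CF/(1+0.073)^t    t·PV
  1       375.00       349.4874       349.4874
  2       375.00       325.7105       651.4211
  3       375.00       303.5513       910.6539
  4    50,375.00    38,002.8503   152,011.4013
  Σ                 38,981.5996   153,922.9638
P = 38,981.5996; D_Mac = 3.94861 yrs; D_mod = 3.94861/(1+0.073) = 3.67997 yrs.
ΔP/P ≈ -D_mod · Δy = -3.67997 × (-0.0105) = +0.038640 = +3.8640%.

+3.864%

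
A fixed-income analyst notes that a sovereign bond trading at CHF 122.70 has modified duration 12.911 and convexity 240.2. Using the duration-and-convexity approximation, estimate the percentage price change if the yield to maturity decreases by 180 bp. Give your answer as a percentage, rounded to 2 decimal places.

+27.13%

Duration effect: -D_mod·Δy = -12.911 × (-0.018) = +0.232398
Convexity effect: ½·C·(Δy)² = 0.5 × 240.2 × (-0.018)² = +0.0389124
ΔP/P ≈ +0.232398 + 0.0389124 = +0.2713104
= +27.13104%.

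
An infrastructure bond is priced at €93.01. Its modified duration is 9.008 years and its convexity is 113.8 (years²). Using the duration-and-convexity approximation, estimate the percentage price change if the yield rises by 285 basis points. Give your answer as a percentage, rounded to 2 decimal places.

-21.05%

Duration effect: -D_mod·Δy = -9.008 × (+0.0285) = -0.256728
Convexity effect: ½·C·(Δy)² = 0.5 × 113.8 × (0.0285)² = +0.046217025
ΔP/P ≈ -0.256728 + 0.046217025 = -0.210510975
= -21.0510975%.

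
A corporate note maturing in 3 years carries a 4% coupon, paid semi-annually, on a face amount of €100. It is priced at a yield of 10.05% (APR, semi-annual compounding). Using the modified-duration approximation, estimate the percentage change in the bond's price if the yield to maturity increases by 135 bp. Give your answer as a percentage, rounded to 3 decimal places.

-3.653%

Periodic yield y = 0.05025. Modified duration first:
  t   CF        PV=CF/(1+0.05025)^t    t·PV
  1         2.00         1.9043         1.9043
  2         2.00         1.8132         3.6264
  3         2.00         1.7264         5.1793
  4         2.00         1.6438         6.5754
  5         2.00         1.5652         7.8259
  6       102.00        76.0053       456.0320
  Σ                     84.6583       481.1433
P = 84.6583; D_Mac = 5.68336 half-year periods = 2.84168 yrs; D_mod = 2.84168/(1+0.05025) = 2.70572 yrs.
ΔP/P ≈ -D_mod · Δy = -2.70572 × (+0.0135) = -0.036527 = -3.6527%.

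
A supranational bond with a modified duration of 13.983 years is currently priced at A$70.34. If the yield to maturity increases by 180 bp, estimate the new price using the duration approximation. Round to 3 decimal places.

A$52.636

Duration approximation: ΔP/P ≈ -D_mod · Δy = -13.983 × (+0.018) = -0.251694.
New price ≈ 70.34 × (1 - 0.251694) = 52.63584404.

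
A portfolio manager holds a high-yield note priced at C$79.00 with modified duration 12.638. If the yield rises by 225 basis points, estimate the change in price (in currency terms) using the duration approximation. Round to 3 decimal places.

-C$22.464

Duration approximation: ΔP/P ≈ -D_mod · Δy = -12.638 × (+0.0225) = -0.284355.
ΔP ≈ 79.00 × (-0.284355) = -22.464045.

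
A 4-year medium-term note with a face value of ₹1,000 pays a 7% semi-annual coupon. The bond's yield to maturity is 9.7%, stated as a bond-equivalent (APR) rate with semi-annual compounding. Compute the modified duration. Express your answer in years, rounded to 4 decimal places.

Periodic yield y = 0.0485. First find Macaulay duration:
  t   CF        PV=CF/(1+0.0485)^t    t·PV
  1        35.00        33.3810        33.3810
  2        35.00        31.8369        63.6739
  3        35.00        30.3643        91.0928
  4        35.00        28.9597       115.8389
  5        35.00        27.6201       138.1007
  6        35.00        26.3425       158.0552
  7        35.00        25.1240       175.8681
  8     1,035.00       708.5865     5,668.6920
  Σ                    912.2151     6,444.7024
P = 912.2151; Macaulay duration = 6,444.7024 / 912.2151 = 7.06489 half-year periods = 3.53245 years.
Modified duration = D_Mac / (1 + y) = 3.53245 / 1.0485 = 3.36905 years.

3.3690 years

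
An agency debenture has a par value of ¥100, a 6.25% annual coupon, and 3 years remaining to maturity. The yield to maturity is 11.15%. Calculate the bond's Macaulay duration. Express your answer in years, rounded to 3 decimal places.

2.815 years

Periodic yield y = 0.1115. Discount each cash flow and weight by its year:
  t   CF        PV=CF/(1+0.1115)^t    t·PV
  1         6.25         5.6230         5.6230
  2         6.25         5.0590        10.1179
  3       106.25        77.3750       232.1249
  Σ                     88.0570       247.8659
Price P = Σ PV = 88.0570.
Macaulay duration = Σ(t·PV) / P = 247.8659 / 88.0570 = 2.81484 years.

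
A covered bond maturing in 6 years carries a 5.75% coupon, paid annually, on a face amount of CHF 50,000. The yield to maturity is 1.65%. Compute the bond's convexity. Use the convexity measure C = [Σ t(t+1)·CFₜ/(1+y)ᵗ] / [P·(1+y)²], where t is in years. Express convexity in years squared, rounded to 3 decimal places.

34.578

With y = 0.0165:
  t   CF        PV=CF/(1+0.0165)^t    t·PV        t(t+1)·PV
  1     2,875.00     2,828.3325     2,828.3325       5,656.6650
  2     2,875.00     2,782.4225     5,564.8451      16,694.5352
  3     2,875.00     2,737.2578     8,211.7734      32,847.0935
  4     2,875.00     2,692.8262    10,771.3046      53,856.5231
  5     2,875.00     2,649.1157    13,245.5787      79,473.4724
  6    52,875.00    47,929.8514   287,579.1084   2,013,053.7589
  Σ                 61,619.8061   328,200.9427   2,201,582.0481
P = 61,619.8061.
Convexity = Σ t(t+1)·PV / [P·(1+y)²] = 2,201,582.0481 / (61,619.8061 × 1.033272) = 34.57799.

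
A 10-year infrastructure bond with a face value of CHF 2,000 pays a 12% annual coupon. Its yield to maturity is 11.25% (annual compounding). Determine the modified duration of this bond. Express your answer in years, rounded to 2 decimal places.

Periodic yield y = 0.1125. First find Macaulay duration:
  t   CF        PV=CF/(1+0.1125)^t    t·PV
  1       240.00       215.7303       215.7303
  2       240.00       193.9149       387.8298
  3       240.00       174.3055       522.9166
  4       240.00       156.6791       626.7165
  5       240.00       140.8352       704.1759
  6       240.00       126.5934       759.5605
  7       240.00       113.7918       796.5429
  8       240.00       102.2848       818.2784
  9       240.00        91.9414       827.4725
  10    2,240.00       771.3435     7,713.4350
  Σ                  2,087.4200    13,372.6584
P = 2,087.4200; Macaulay duration = 13,372.6584 / 2,087.4200 = 6.40631 years.
Modified duration = D_Mac / (1 + y) = 6.40631 / 1.1125 = 5.75848 years.

5.76 years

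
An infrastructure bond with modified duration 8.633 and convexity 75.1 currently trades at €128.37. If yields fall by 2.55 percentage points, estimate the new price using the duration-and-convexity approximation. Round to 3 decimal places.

Duration effect: -D_mod·Δy = -8.633 × (-0.0255) = +0.2201415
Convexity effect: ½·C·(Δy)² = 0.5 × 75.1 × (-0.0255)² = +0.0244168875
ΔP/P ≈ +0.2201415 + 0.0244168875 = +0.2445583875
New price ≈ 128.37 × (1 + 0.2445583875) = 159.763960203375.

€159.764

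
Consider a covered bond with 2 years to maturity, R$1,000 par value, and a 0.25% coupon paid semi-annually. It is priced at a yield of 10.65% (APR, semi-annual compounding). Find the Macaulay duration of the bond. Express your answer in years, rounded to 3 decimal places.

1.996 years

Periodic yield y = 0.05325. Discount each cash flow and weight by its period:
  t   CF        PV=CF/(1+0.05325)^t    t·PV
  1         1.25         1.1868         1.1868
  2         1.25         1.1268         2.2536
  3         1.25         1.0698         3.2095
  4     1,001.25       813.6107     3,254.4428
  Σ                    816.9941     3,261.0927
Price P = Σ PV = 816.9941.
Macaulay duration = Σ(t·PV) / P = 3,261.0927 / 816.9941 = 3.99157 half-year periods.
In years: 3.99157 / 2 = 1.99579 years.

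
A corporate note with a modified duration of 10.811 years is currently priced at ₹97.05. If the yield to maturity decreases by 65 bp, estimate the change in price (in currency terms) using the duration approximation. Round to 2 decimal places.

Duration approximation: ΔP/P ≈ -D_mod · Δy = -10.811 × (-0.0065) = +0.0702715.
ΔP ≈ 97.05 × (+0.0702715) = +6.819849075.

+₹6.82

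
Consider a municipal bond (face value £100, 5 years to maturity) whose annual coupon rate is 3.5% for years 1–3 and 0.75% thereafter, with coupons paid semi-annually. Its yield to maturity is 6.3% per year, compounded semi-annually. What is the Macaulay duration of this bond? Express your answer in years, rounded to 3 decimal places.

Periodic yield y = 0.0315. Discount each cash flow and weight by its period:
  t   CF        PV=CF/(1+0.0315)^t    t·PV
  1        1.750         1.6966         1.6966
  2        1.750         1.6447         3.2895
  3        1.750         1.5945         4.7836
  4        1.750         1.5458         6.1833
  5        1.750         1.4986         7.4931
  6        1.750         1.4529         8.7171
  7        0.375         0.3018         2.1127
  8        0.375         0.2926         2.3408
  9        0.375         0.2837         2.5530
  10     100.375        73.6094       736.0939
  Σ                     83.9206       775.2637
Price P = Σ PV = 83.9206.
Macaulay duration = Σ(t·PV) / P = 775.2637 / 83.9206 = 9.23806 half-year periods.
In years: 9.23806 / 2 = 4.61903 years.

4.619 years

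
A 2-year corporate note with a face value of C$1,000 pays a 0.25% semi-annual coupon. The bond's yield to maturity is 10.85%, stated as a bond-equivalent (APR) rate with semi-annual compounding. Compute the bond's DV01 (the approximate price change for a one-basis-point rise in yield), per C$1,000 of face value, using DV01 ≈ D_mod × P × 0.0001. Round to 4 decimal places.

C$0.1541

Periodic yield y = 0.05425.
  t   CF        PV=CF/(1+0.05425)^t    t·PV
  1         1.25         1.1857         1.1857
  2         1.25         1.1247         2.2493
  3         1.25         1.0668         3.2004
  4     1,001.25       810.5281     3,242.1125
  Σ                    813.9053     3,248.7479
P = 813.9053; D_Mac = 3.99156 half-year periods = 1.99578 yrs; D_mod = 1.89308 yrs.
DV01 ≈ 1.89308 × 813.9053 × 0.0001 = 0.154079.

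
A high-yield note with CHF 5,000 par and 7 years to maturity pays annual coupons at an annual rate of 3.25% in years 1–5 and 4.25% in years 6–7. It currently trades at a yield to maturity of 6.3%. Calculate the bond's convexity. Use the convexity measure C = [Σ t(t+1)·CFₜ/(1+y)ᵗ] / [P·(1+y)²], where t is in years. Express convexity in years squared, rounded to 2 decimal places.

43.03

With y = 0.063:
  t   CF        PV=CF/(1+0.063)^t    t·PV        t(t+1)·PV
  1       162.50       152.8692       152.8692         305.7385
  2       162.50       143.8093       287.6185         862.8555
  3       162.50       135.2862       405.8587       1,623.4347
  4       162.50       127.2683       509.0733       2,545.3664
  5       162.50       119.7256       598.6280       3,591.7682
  6       212.50       147.2853       883.7117       6,185.9818
  7     5,212.50     3,398.7030    23,790.9211     190,327.3686
  Σ                  4,224.9469    26,628.6805     205,442.5137
P = 4,224.9469.
Convexity = Σ t(t+1)·PV / [P·(1+y)²] = 205,442.5137 / (4,224.9469 × 1.129969) = 43.03309.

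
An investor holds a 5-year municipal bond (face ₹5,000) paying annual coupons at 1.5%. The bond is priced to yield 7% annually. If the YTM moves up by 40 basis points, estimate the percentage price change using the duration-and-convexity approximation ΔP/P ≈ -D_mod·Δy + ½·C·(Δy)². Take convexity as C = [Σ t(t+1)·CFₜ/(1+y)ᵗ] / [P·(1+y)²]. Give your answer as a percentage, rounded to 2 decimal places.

-1.79%

With y = 0.07:
  t   CF        PV=CF/(1+0.07)^t    t·PV        t(t+1)·PV
  1        75.00        70.0935        70.0935         140.1869
  2        75.00        65.5079       131.0158         393.0474
  3        75.00        61.2223       183.6670         734.6681
  4        75.00        57.2171       228.8686       1,144.3428
  5     5,075.00     3,618.4049    18,092.0243     108,552.1458
  Σ                  3,872.4457    18,705.6692     110,964.3911
P = 3,872.4457; D_Mac = 4.83045 yrs; D_mod = 4.51444 yrs; C = 25.02826.
Duration effect: -4.51444 × (+0.004) = -0.018058
Convexity effect: 0.5 × 25.02826 × (0.004)² = +0.0002002
ΔP/P ≈ -0.018058 + 0.0002002 = -0.017858 = -1.7858%.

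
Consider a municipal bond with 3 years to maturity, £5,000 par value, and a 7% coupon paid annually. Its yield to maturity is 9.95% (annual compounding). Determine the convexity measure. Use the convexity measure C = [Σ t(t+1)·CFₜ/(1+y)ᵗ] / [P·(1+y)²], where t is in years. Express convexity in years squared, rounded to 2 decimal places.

9.05

With y = 0.0995:
  t   CF        PV=CF/(1+0.0995)^t    t·PV        t(t+1)·PV
  1       350.00       318.3265       318.3265         636.6530
  2       350.00       289.5193       579.0387       1,737.1160
  3     5,350.00     4,025.0204    12,075.0611      48,300.2443
  Σ                  4,632.8662    12,972.4263      50,674.0133
P = 4,632.8662.
Convexity = Σ t(t+1)·PV / [P·(1+y)²] = 50,674.0133 / (4,632.8662 × 1.208900) = 9.04784.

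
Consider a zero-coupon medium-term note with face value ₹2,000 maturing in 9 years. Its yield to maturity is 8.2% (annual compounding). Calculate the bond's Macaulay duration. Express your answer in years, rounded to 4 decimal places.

A zero-coupon bond has a single cash flow at maturity, so its Macaulay duration equals its maturity: 9 years.

9.0000 years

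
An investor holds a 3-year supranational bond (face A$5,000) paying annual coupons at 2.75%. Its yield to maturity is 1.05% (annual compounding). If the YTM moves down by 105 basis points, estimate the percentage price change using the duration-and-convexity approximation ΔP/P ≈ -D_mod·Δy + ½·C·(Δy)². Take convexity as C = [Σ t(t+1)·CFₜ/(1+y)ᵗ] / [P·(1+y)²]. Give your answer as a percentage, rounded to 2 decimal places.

+3.10%

With y = 0.0105:
  t   CF        PV=CF/(1+0.0105)^t    t·PV        t(t+1)·PV
  1       137.50       136.0713       136.0713         272.1425
  2       137.50       134.6573       269.3147         807.9441
  3     5,137.50     4,979.0087    14,937.0260      59,748.1039
  Σ                  5,249.7373    15,342.4119      60,828.1905
P = 5,249.7373; D_Mac = 2.92251 yrs; D_mod = 2.89214 yrs; C = 11.34736.
Duration effect: -2.89214 × (-0.0105) = +0.030368
Convexity effect: 0.5 × 11.34736 × (-0.0105)² = +0.0006255
ΔP/P ≈ +0.030368 + 0.0006255 = +0.030993 = +3.0993%.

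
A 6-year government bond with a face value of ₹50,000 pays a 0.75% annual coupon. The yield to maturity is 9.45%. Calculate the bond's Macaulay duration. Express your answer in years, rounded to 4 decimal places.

5.8509 years

Periodic yield y = 0.0945. Discount each cash flow and weight by its year:
  t   CF        PV=CF/(1+0.0945)^t    t·PV
  1       375.00       342.6222       342.6222
  2       375.00       313.0399       626.0799
  3       375.00       286.0118       858.0354
  4       375.00       261.3173     1,045.2693
  5       375.00       238.7550     1,193.7749
  6    50,375.00    29,303.5653   175,821.3920
  Σ                 30,745.3116   179,887.1737
Price P = Σ PV = 30,745.3116.
Macaulay duration = Σ(t·PV) / P = 179,887.1737 / 30,745.3116 = 5.85088 years.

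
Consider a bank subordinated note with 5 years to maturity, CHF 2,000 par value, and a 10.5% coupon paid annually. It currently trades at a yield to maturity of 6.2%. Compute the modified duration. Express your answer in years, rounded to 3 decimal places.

3.964 years

Periodic yield y = 0.062. First find Macaulay duration:
  t   CF        PV=CF/(1+0.062)^t    t·PV
  1       210.00       197.7401       197.7401
  2       210.00       186.1960       372.3919
  3       210.00       175.3258       525.9773
  4       210.00       165.0902       660.3607
  5     2,210.00     1,635.9487     8,179.7437
  Σ                  2,360.3008     9,936.2137
P = 2,360.3008; Macaulay duration = 9,936.2137 / 2,360.3008 = 4.20972 years.
Modified duration = D_Mac / (1 + y) = 4.20972 / 1.062 = 3.96396 years.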